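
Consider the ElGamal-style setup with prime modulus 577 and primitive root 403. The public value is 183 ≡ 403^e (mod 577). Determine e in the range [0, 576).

355

Baby-step giant-step with m = ceil(sqrt(576)) = 24.
Baby table (403^j mod 577 for j=0..23):
  0:1  1:403  2:272  3:563  4:128  5:231  6:196  7:516
  8:228  9:141  10:277  11:270  12:334  13:161  14:259  15:517
  16:54  17:413  18:263  19:398  20:565  21:357  22:198  23:168
Giant step factor: 403^(-24) ≡ 361 (mod 577).
Scan 183·361^i mod 577 for i = 0, 1, …:
  i=0: 183   i=1: 285   i=2: 179   i=3: 572
  i=4: 503   i=5: 405   i=6: 224   i=7: 84
  i=8: 320   i=9: 120     …   i=13: 292
  i=14: 398
Match at i=14, j=19: e = 14·24 + 19 = 355.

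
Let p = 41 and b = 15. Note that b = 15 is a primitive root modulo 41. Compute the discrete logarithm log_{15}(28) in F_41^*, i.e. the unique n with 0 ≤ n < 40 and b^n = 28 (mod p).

Successive powers of 15 modulo 41:
  15^0=1  15^1=15  15^2=20  15^3=13  15^4=31  15^5=14
  15^6=5  15^7=34  15^8=18  15^9=24  15^10=32  15^11=29
  15^12=25  15^13=6  15^14=8  15^15=38  15^16=37  15^17=22
  15^18=2  15^19=30  15^20=40  15^21=26  15^22=21  15^23=28
So 15^23 ≡ 28 (mod 41), giving n = 23.

23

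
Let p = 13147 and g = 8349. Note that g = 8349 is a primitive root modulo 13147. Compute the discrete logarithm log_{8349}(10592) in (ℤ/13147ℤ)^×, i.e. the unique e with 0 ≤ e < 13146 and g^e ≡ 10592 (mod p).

Baby-step giant-step with m = ceil(sqrt(13146)) = 115.
Baby table (8349^j mod 13147 for j=0..114):
  0:1  1:8349  2:407  3:6117  4:7885  5:4836  6:1327  7:9349
  8:1062  9:5560  10:11530  11:1636  12:12378  13:8502  14:2545  15:2653
  16:10349  17:1717  18:5003  19:2028  20:11583  21:10282  22:7655  23:4028
  24:12893  25:9168  26:1798  27:10775  28:8701  29:7474  30:4764  31:4961
  32:6339  33:7636  34:3161  35:5160  36:11268  37:9747  38:10920  39:9782
  40:754  41:10880  42:4497  43:10768  44:2846  45:4625  46:1386  47:2354
  48:11928  49:11494  50:3453  51:10873  52:11789  53:7919  54:12615  55:2018
  56:6975  57:6212  58:12220  59:4060  60:3974  61:9045  62:337  63:155
  64:5689  65:10497  66:1551  67:12651  68:201  69:8480  70:2925  71:6846
  72:7245  73:12305  74:3787  75:12275  76:3110  77:65  78:3658  79:161
  80:3195  81:12939  82:11959  83:7373  84:2923  85:3295  86:6431  87:71
  88:1164  89:2603  90:456  91:7661  92:1534  93:2188  94:6429  95:9667
  96:350  97:3516  98:10980  99:11136  100:12027  101:9784  102:4305  103:11694
  104:3584  105:244  106:12518  107:7279  108:6937  109:4478  110:9901  111:8260
  112:6725  113:9335  114:2499
Giant step factor: 8349^(-115) ≡ 9241 (mod 13147).
Scan 10592·9241^i mod 13147 for i = 0, 1, …:
  i=0: 10592   i=1: 1257   i=2: 7136   i=3: 11571
  i=4: 3060   i=5: 11410   i=6: 870   i=7: 6853
  i=8: 12621   i=9: 3624     …   i=112: 4076
  i=113: 161
Match at i=113, j=79: e = 113·115 + 79 = 13074.

13074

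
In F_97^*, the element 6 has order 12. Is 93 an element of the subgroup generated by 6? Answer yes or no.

⟨6⟩ has order 12; its elements mod 97 are {1, 6, 16, 22, 35, 36, 61, 62, 75, 81, 91, 96}.
93 is not in this set.

no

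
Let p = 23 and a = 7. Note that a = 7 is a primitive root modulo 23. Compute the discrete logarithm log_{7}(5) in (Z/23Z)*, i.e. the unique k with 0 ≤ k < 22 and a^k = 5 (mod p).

7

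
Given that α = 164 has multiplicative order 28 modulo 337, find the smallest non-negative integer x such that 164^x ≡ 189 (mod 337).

21

Successive powers of 164 modulo 337:
  164^0=1  164^1=164  164^2=273  164^3=288  164^4=52  164^5=103
  164^6=42  164^7=148  164^8=8  164^9=301  164^10=162  164^11=282
  164^12=79  164^13=150  164^14=336  164^15=173  164^16=64  164^17=49
  164^18=285  164^19=234  164^20=295  164^21=189
So 164^21 ≡ 189 (mod 337), giving x = 21.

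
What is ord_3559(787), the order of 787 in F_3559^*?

The order of 787 must divide p − 1 = 3558 = 2 · 3 · 593.
Divisors: 1, 2, 3, 6, 593, 1186, 1779, 3558.
Check each in increasing order: 787^1 ≡ 787;  787^2 ≡ 103;  787^3 ≡ 2763;  787^6 ≡ 114;  787^593 ≡ 2124;  787^1186 ≡ 2123;  787^1779 ≡ 3558;  787^3558 ≡ 1.
Smallest exponent giving 1 is 3558.

3558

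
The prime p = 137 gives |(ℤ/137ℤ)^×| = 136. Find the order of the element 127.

8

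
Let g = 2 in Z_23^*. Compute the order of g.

11

The order of 2 must divide p − 1 = 22 = 2 · 11.
Divisors: 1, 2, 11, 22.
Check each in increasing order: 2^1 ≡ 2;  2^2 ≡ 4;  2^11 ≡ 1.
Smallest exponent giving 1 is 11.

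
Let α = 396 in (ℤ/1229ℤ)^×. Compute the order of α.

1228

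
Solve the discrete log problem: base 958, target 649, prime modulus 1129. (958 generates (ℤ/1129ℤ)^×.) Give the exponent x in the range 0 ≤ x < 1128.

836

Baby-step giant-step with m = ceil(sqrt(1128)) = 34.
Baby table (958^j mod 1129 for j=0..33):
  0:1  1:958  2:1016  3:130  4:350  5:1116  6:1094  7:340
  8:568  9:1095  10:169  11:455  12:96  13:519  14:442  15:61
  16:859  17:1010  18:27  19:1028  20:336  21:123  22:418  23:778
  24:184  25:148  26:659  27:211  28:47  29:995  30:334  31:465
  32:644  33:518
Giant step factor: 958^(-34) ≡ 291 (mod 1129).
Scan 649·291^i mod 1129 for i = 0, 1, …:
  i=0: 649   i=1: 316   i=2: 507   i=3: 767
  i=4: 784   i=5: 86   i=6: 188   i=7: 516
  i=8: 1128   i=9: 838     …   i=23: 490
  i=24: 336
Match at i=24, j=20: x = 24·34 + 20 = 836.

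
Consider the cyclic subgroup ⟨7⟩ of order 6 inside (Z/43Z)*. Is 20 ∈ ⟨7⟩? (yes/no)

no

20 ∈ ⟨7⟩ iff 20^6 ≡ 1 (mod 43), since |⟨7⟩| = 6.
20^6 mod 43 = 4.
Since 4 ≠ 1, 20 does not lie in the subgroup.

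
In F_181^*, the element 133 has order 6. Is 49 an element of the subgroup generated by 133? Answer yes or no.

⟨133⟩ has order 6; its elements mod 181 are {1, 48, 49, 132, 133, 180}.
49 is in this set.

yes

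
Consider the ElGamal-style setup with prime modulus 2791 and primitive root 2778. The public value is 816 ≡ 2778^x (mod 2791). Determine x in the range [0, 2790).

Baby-step giant-step with m = ceil(sqrt(2790)) = 53.
Baby table (2778^j mod 2791 for j=0..52):
  0:1  1:2778  2:169  3:594  4:651  5:2701  6:1170  7:1536
  8:2360  9:21  10:2518  11:758  12:1310  13:2507  14:901  15:2242
  16:1555  17:2113  18:441  19:2640  20:1963  21:2391  22:2409  23:2175
  24:2426  25:1954  26:2508  27:888  28:2411  29:2149  30:2764  31:351
  32:1019  33:708  34:1960  35:2430  36:1902  37:393  38:473  39:2224
  40:1789  41:1862  42:913  43:2086  44:792  45:868  46:2671  47:1560
  48:2048  49:1286  50:28  51:2427  52:1941
Giant step factor: 2778^(-53) ≡ 2081 (mod 2791).
Scan 816·2081^i mod 2791 for i = 0, 1, …:
  i=0: 816   i=1: 1168   i=2: 2438   i=3: 2231
  i=4: 1278   i=5: 2486   i=6: 1643   i=7: 108
  i=8: 1468   i=9: 1554     …   i=42: 227
  i=43: 708
Match at i=43, j=33: x = 43·53 + 33 = 2312.

2312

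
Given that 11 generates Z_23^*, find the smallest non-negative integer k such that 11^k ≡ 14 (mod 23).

17

Successive powers of 11 modulo 23:
  11^0=1  11^1=11  11^2=6  11^3=20  11^4=13  11^5=5
  11^6=9  11^7=7  11^8=8  11^9=19  11^10=2  11^11=22
  11^12=12  11^13=17  11^14=3  11^15=10  11^16=18  11^17=14
So 11^17 ≡ 14 (mod 23), giving k = 17.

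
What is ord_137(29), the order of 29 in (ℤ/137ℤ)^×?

136

The order of 29 must divide p − 1 = 136 = 2^3 · 17.
Divisors: 1, 2, 4, 8, 17, 34, 68, 136.
Check each in increasing order: 29^1 ≡ 29;  29^2 ≡ 19;  29^4 ≡ 87;  29^8 ≡ 34;  29^17 ≡ 96;  29^34 ≡ 37;  29^68 ≡ 136;  29^136 ≡ 1.
Smallest exponent giving 1 is 136.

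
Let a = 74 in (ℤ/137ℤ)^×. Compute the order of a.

17

The order of 74 must divide p − 1 = 136 = 2^3 · 17.
Divisors: 1, 2, 4, 8, 17, 34, 68, 136.
Check each in increasing order: 74^1 ≡ 74;  74^2 ≡ 133;  74^4 ≡ 16;  74^8 ≡ 119;  74^17 ≡ 1.
Smallest exponent giving 1 is 17.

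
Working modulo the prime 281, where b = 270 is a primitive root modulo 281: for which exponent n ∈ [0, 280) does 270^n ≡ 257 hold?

Baby-step giant-step with m = ceil(sqrt(280)) = 17.
Baby table (270^j mod 281 for j=0..16):
  0:1  1:270  2:121  3:74  4:29  5:243  6:137  7:179
  8:279  9:22  10:39  11:133  12:223  13:76  14:7  15:204
  16:4
Giant step factor: 270^(-17) ≡ 83 (mod 281).
Scan 257·83^i mod 281 for i = 0, 1, …:
  i=0: 257   i=1: 256   i=2: 173   i=3: 28
  i=4: 76
Match at i=4, j=13: n = 4·17 + 13 = 81.

81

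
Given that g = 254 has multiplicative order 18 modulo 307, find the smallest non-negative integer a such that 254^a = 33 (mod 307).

13

Successive powers of 254 modulo 307:
  254^0=1  254^1=254  254^2=46  254^3=18  254^4=274  254^5=214
  254^6=17  254^7=20  254^8=168  254^9=306  254^10=53  254^11=261
  254^12=289  254^13=33
So 254^13 ≡ 33 (mod 307), giving a = 13.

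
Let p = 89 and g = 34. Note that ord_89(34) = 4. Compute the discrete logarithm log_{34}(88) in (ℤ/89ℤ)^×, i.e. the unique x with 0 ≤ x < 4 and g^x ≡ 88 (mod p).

2

Successive powers of 34 modulo 89:
  34^0=1  34^1=34  34^2=88
So 34^2 ≡ 88 (mod 89), giving x = 2.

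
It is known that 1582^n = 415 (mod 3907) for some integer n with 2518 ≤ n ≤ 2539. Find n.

2521

Compute 1582^2518 mod 3907 = 3128, then multiply by 1582 repeatedly:
  1582^2518=3128  1582^2519=2234  1582^2520=2260  1582^2521=415
Found 415 at exponent 2521.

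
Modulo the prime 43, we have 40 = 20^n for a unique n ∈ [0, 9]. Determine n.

4

Compute 20^0 mod 43 = 1, then multiply by 20 repeatedly:
  20^0=1  20^1=20  20^2=13  20^3=2  20^4=40
Found 40 at exponent 4.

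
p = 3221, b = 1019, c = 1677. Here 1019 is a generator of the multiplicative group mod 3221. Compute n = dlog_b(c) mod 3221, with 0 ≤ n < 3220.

854

Baby-step giant-step with m = ceil(sqrt(3220)) = 57.
Baby table (1019^j mod 3221 for j=0..56):
  0:1  1:1019  2:1199  3:1022  4:1035  5:1398  6:880  7:1282
  8:1853  9:701  10:2478  11:3039  12:1360  13:810  14:814  15:1669
  16:23  17:890  18:1809  19:959  20:1258  21:3165  22:914  23:497
  24:746  25:18  26:2237  27:2256  28:2291  29:2525  30:2617  31:2956
  32:529  33:1144  34:2955  35:2731  36:3166  37:1933  38:1696  39:1768
  40:1053  41:414  42:3136  43:352  44:1157  45:97  46:2213  47:347
  48:2504  49:544  50:324  51:1614  52:1956  53:2586  54:356  55:2012
  56:1672
Giant step factor: 1019^(-57) ≡ 731 (mod 3221).
Scan 1677·731^i mod 3221 for i = 0, 1, …:
  i=0: 1677   i=1: 1907   i=2: 2545   i=3: 1878
  i=4: 672   i=5: 1640   i=6: 628   i=7: 1686
  i=8: 2044   i=9: 2841     …   i=13: 2602
  i=14: 1672
Match at i=14, j=56: n = 14·57 + 56 = 854.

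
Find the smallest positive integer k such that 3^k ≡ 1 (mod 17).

16

The order of 3 must divide p − 1 = 16 = 2^4.
Divisors: 1, 2, 4, 8, 16.
Check each in increasing order: 3^1 ≡ 3;  3^2 ≡ 9;  3^4 ≡ 13;  3^8 ≡ 16;  3^16 ≡ 1.
Smallest exponent giving 1 is 16.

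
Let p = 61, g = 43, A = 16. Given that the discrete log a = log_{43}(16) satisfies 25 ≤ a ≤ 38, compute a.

Compute 43^25 mod 61 = 21, then multiply by 43 repeatedly:
  43^25=21  43^26=49  43^27=33  43^28=16
Found 16 at exponent 28.

28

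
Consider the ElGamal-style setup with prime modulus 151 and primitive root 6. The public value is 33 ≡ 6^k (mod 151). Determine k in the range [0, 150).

25

Successive powers of 6 modulo 151:
  6^0=1  6^1=6  6^2=36  6^3=65  6^4=88  6^5=75
  6^6=148  6^7=133  6^8=43  6^9=107  6^10=38  6^11=77
  6^12=9  6^13=54  6^14=22  6^15=132  6^16=37  6^17=71
  6^18=124  6^19=140  6^20=85  6^21=57  6^22=40  6^23=89
  6^24=81  6^25=33
So 6^25 ≡ 33 (mod 151), giving k = 25.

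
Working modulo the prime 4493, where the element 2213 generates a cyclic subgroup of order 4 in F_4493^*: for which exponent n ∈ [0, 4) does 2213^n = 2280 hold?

3

Successive powers of 2213 modulo 4493:
  2213^0=1  2213^1=2213  2213^2=4492  2213^3=2280
So 2213^3 ≡ 2280 (mod 4493), giving n = 3.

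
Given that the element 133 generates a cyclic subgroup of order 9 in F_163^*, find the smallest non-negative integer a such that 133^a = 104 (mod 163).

6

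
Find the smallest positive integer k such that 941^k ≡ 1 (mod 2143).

119

The order of 941 must divide p − 1 = 2142 = 2 · 3^2 · 7 · 17.
Divisors: 1, 2, 3, 6, 7, 9, 14, 17, 18, 21, 34, 42, 51, 63, 102, 119, 126, 153, 238, 306, 357, 714, 1071, 2142.
Check each in increasing order: 941^1 ≡ 941;  941^2 ≡ 422;  941^3 ≡ 647;  941^6 ≡ 724;  941^7 ≡ 1953;  941^9 ≡ 1254;  941^14 ≡ 1812;  941^17 ≡ 143;  941^18 ≡ 1697;  941^21 ≡ 743;  941^34 ≡ 1162;  941^42 ≡ 1298;  941^51 ≡ 1155;  941^63 ≡ 64;  941^102 ≡ 1079;  941^119 ≡ 1.
Smallest exponent giving 1 is 119.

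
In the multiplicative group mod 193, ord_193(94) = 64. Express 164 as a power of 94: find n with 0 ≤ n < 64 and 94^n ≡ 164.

Baby-step giant-step with m = ceil(sqrt(64)) = 8.
Baby table (94^j mod 193 for j=0..7):
  0:1  1:94  2:151  3:105  4:27  5:29  6:24  7:133
Giant step factor: 94^(-8) ≡ 184 (mod 193).
Scan 164·184^i mod 193 for i = 0, 1, …:
  i=0: 164   i=1: 68   i=2: 160   i=3: 104
  i=4: 29
Match at i=4, j=5: n = 4·8 + 5 = 37.

37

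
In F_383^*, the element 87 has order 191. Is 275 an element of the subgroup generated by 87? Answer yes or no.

no

275 ∈ ⟨87⟩ iff 275^191 ≡ 1 (mod 383), since |⟨87⟩| = 191.
275^191 mod 383 = 382.
Since 382 ≠ 1, 275 does not lie in the subgroup.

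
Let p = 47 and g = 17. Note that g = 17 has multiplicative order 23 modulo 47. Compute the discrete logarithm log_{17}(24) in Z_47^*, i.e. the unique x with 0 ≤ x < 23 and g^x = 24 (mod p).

19

Successive powers of 17 modulo 47:
  17^0=1  17^1=17  17^2=7  17^3=25  17^4=2  17^5=34
  17^6=14  17^7=3  17^8=4  17^9=21  17^10=28  17^11=6
  17^12=8  17^13=42  17^14=9  17^15=12  17^16=16  17^17=37
  17^18=18  17^19=24
So 17^19 ≡ 24 (mod 47), giving x = 19.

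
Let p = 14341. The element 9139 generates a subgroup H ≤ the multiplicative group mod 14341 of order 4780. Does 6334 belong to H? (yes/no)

6334 ∈ ⟨9139⟩ iff 6334^4780 ≡ 1 (mod 14341), since |⟨9139⟩| = 4780.
6334^4780 mod 14341 = 6360.
Since 6360 ≠ 1, 6334 does not lie in the subgroup.

no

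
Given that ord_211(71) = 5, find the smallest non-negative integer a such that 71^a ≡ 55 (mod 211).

Successive powers of 71 modulo 211:
  71^0=1  71^1=71  71^2=188  71^3=55
So 71^3 ≡ 55 (mod 211), giving a = 3.

3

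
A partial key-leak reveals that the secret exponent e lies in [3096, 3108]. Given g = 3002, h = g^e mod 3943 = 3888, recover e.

3097

Compute 3002^3096 mod 3943 = 968, then multiply by 3002 repeatedly:
  3002^3096=968  3002^3097=3888
Found 3888 at exponent 3097.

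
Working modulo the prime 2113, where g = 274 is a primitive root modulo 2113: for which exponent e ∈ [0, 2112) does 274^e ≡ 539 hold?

Baby-step giant-step with m = ceil(sqrt(2112)) = 46.
Baby table (274^j mod 2113 for j=0..45):
  0:1  1:274  2:1121  3:769  4:1519  5:2058  6:1834  7:1735
  8:2078  9:975  10:912  11:554  12:1773  13:1925  14:1313  15:552
  16:1225  17:1796  18:1888  19:1740  20:1335  21:241  22:531  23:1810
  24:1498  25:530  26:1536  27:377  28:1874  29:17  30:432  31:40
  32:395  33:467  34:1178  35:1596  36:2026  37:1518  38:1784  39:713
  40:966  41:559  42:1030  43:1191  44:932  45:1808
Giant step factor: 274^(-46) ≡ 496 (mod 2113).
Scan 539·496^i mod 2113 for i = 0, 1, …:
  i=0: 539   i=1: 1106   i=2: 1309   i=3: 573
  i=4: 1066   i=5: 486   i=6: 174   i=7: 1784
Match at i=7, j=38: e = 7·46 + 38 = 360.

360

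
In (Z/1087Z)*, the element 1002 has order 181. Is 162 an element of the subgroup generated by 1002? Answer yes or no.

yes

162 ∈ ⟨1002⟩ iff 162^181 ≡ 1 (mod 1087), since |⟨1002⟩| = 181.
162^181 mod 1087 = 1.
Since 1 = 1, 162 lies in the subgroup.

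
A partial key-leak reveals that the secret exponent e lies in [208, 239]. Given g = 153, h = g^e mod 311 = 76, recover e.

Compute 153^208 mod 311 = 94, then multiply by 153 repeatedly:
  153^208=94  153^209=76
Found 76 at exponent 209.

209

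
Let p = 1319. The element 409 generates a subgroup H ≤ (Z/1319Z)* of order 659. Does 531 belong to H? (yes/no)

531 ∈ ⟨409⟩ iff 531^659 ≡ 1 (mod 1319), since |⟨409⟩| = 659.
531^659 mod 1319 = 1318.
Since 1318 ≠ 1, 531 does not lie in the subgroup.

no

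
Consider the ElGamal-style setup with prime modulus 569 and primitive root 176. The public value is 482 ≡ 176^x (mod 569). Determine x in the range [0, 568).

448

Baby-step giant-step with m = ceil(sqrt(568)) = 24.
Baby table (176^j mod 569 for j=0..23):
  0:1  1:176  2:250  3:187  4:479  5:92  6:260  7:240
  8:134  9:255  10:498  11:22  12:458  13:379  14:131  15:296
  16:317  17:30  18:159  19:103  20:489  21:145  22:484  23:403
Giant step factor: 176^(-24) ≡ 543 (mod 569).
Scan 482·543^i mod 569 for i = 0, 1, …:
  i=0: 482   i=1: 555   i=2: 364   i=3: 209
  i=4: 256   i=5: 172   i=6: 80   i=7: 196
  i=8: 25   i=9: 488     …   i=17: 141
  i=18: 317
Match at i=18, j=16: x = 18·24 + 16 = 448.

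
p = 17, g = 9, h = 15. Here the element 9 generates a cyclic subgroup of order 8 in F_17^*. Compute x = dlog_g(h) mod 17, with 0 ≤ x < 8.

Successive powers of 9 modulo 17:
  9^0=1  9^1=9  9^2=13  9^3=15
So 9^3 ≡ 15 (mod 17), giving x = 3.

3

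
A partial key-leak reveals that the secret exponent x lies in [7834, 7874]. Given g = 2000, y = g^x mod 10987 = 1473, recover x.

Compute 2000^7834 mod 10987 = 8984, then multiply by 2000 repeatedly:
  2000^7834=8984  2000^7835=4255  2000^7836=6062  2000^7837=5339  2000^7838=9623
  2000^7839=7763  2000^7840=1369  2000^7841=2237  2000^7842=2291  2000^7843=421
  2000^7844=6988  2000^7845=536  2000^7846=6261  2000^7847=7807  2000^7848=1473
Found 1473 at exponent 7848.

7848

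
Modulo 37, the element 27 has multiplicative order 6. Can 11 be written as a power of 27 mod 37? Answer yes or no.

yes

⟨27⟩ has order 6; its elements mod 37 are {1, 10, 11, 26, 27, 36}.
11 is in this set.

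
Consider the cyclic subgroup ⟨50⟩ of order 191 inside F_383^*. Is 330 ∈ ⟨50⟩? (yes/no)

yes

330 ∈ ⟨50⟩ iff 330^191 ≡ 1 (mod 383), since |⟨50⟩| = 191.
330^191 mod 383 = 1.
Since 1 = 1, 330 lies in the subgroup.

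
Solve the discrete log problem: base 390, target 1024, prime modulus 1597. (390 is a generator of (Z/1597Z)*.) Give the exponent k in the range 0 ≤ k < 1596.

Successive powers of 390 modulo 1597:
  390^0=1  390^1=390  390^2=385  390^3=32  390^4=1301  390^5=1141
  390^6=1024
So 390^6 ≡ 1024 (mod 1597), giving k = 6.

6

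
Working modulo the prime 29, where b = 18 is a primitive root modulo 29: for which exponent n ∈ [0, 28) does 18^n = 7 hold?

24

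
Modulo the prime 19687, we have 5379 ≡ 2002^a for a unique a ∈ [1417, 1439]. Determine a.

Compute 2002^1417 mod 19687 = 19061, then multiply by 2002 repeatedly:
  2002^1417=19061  2002^1418=6716  2002^1419=18898  2002^1420=15069  2002^1421=7654
  2002^1422=6822  2002^1423=14553  2002^1424=18033  2002^1425=15795  2002^1426=4268
  2002^1427=378  2002^1428=8650  2002^1429=12427  2002^1430=14173  2002^1431=5379
Found 5379 at exponent 1431.

1431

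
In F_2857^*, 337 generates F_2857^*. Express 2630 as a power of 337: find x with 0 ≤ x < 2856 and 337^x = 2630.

2386

Baby-step giant-step with m = ceil(sqrt(2856)) = 54.
Baby table (337^j mod 2857 for j=0..53):
  0:1  1:337  2:2146  3:381  4:2689  5:524  6:2311  7:1703
  8:2511  9:535  10:304  11:2453  12:988  13:1544  14:354  15:2161
  16:2579  17:595  18:525  19:2648  20:992  21:35  22:367  23:828
  24:1907  25:2691  26:1198  27:889  28:2465  29:2175  30:1583  31:2069
  32:145  33:296  34:2614  35:962  36:1353  37:1698  38:826  39:1233
  40:1256  41:436  42:1225  43:1417  44:410  45:1034  46:2761  47:1932
  48:2545  49:565  50:1843  51:1122  52:990  53:2218
Giant step factor: 337^(-54) ≡ 741 (mod 2857).
Scan 2630·741^i mod 2857 for i = 0, 1, …:
  i=0: 2630   i=1: 356   i=2: 952   i=3: 2610
  i=4: 2678   i=5: 1640   i=6: 1015   i=7: 724
  i=8: 2225   i=9: 236     …   i=43: 1026
  i=44: 304
Match at i=44, j=10: x = 44·54 + 10 = 2386.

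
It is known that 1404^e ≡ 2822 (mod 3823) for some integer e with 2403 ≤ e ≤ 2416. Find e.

Compute 1404^2403 mod 3823 = 987, then multiply by 1404 repeatedly:
  1404^2403=987  1404^2404=1822  1404^2405=501  1404^2406=3795  1404^2407=2741
  1404^2408=2426  1404^2409=3634  1404^2410=2254  1404^2411=2995  1404^2412=3503
  1404^2413=1834  1404^2414=2057  1404^2415=1663  1404^2416=2822
Found 2822 at exponent 2416.

2416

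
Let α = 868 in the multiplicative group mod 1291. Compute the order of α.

The order of 868 must divide p − 1 = 1290 = 2 · 3 · 5 · 43.
Divisors: 1, 2, 3, 5, 6, 10, 15, 30, 43, 86, 129, 215, 258, 430, 645, 1290.
Check each in increasing order: 868^1 ≡ 868;  868^2 ≡ 771;  868^3 ≡ 490;  868^5 ≡ 818;  868^6 ≡ 1265;  868^10 ≡ 386;  868^15 ≡ 744;  868^30 ≡ 988;  868^43 ≡ 652;  868^86 ≡ 365;  868^129 ≡ 436;  868^215 ≡ 347;  868^258 ≡ 319;  868^430 ≡ 346;  868^645 ≡ 1290;  868^1290 ≡ 1.
Smallest exponent giving 1 is 1290.

1290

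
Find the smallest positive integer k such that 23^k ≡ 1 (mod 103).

17

The order of 23 must divide p − 1 = 102 = 2 · 3 · 17.
Divisors: 1, 2, 3, 6, 17, 34, 51, 102.
Check each in increasing order: 23^1 ≡ 23;  23^2 ≡ 14;  23^3 ≡ 13;  23^6 ≡ 66;  23^17 ≡ 1.
Smallest exponent giving 1 is 17.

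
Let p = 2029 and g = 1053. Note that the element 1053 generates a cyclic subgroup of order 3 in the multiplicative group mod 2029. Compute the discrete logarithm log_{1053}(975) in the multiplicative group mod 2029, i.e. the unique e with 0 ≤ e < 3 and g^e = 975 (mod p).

2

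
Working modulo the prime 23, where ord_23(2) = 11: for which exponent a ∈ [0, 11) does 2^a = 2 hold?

1

Successive powers of 2 modulo 23:
  2^0=1  2^1=2
So 2^1 ≡ 2 (mod 23), giving a = 1.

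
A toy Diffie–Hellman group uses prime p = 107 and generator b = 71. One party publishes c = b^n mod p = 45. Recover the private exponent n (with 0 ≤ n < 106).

95

Baby-step giant-step with m = ceil(sqrt(106)) = 11.
Baby table (71^j mod 107 for j=0..10):
  0:1  1:71  2:12  3:103  4:37  5:59  6:16  7:66
  8:85  9:43  10:57
Giant step factor: 71^(-11) ≡ 45 (mod 107).
Scan 45·45^i mod 107 for i = 0, 1, …:
  i=0: 45   i=1: 99   i=2: 68   i=3: 64
  i=4: 98   i=5: 23   i=6: 72   i=7: 30
  i=8: 66
Match at i=8, j=7: n = 8·11 + 7 = 95.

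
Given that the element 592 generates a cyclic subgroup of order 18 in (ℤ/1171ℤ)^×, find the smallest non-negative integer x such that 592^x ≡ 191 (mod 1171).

Successive powers of 592 modulo 1171:
  592^0=1  592^1=592  592^2=335  592^3=421  592^4=980  592^5=515
  592^6=420  592^7=388  592^8=180  592^9=1170  592^10=579  592^11=836
  592^12=750  592^13=191
So 592^13 ≡ 191 (mod 1171), giving x = 13.

13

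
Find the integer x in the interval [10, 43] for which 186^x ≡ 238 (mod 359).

37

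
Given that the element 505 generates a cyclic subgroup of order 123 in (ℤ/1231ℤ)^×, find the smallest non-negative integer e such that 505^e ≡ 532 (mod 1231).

5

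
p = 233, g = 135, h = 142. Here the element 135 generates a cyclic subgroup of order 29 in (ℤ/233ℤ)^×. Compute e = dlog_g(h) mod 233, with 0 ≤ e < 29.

14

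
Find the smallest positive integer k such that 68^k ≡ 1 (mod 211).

70

The order of 68 must divide p − 1 = 210 = 2 · 3 · 5 · 7.
Divisors: 1, 2, 3, 5, 6, 7, 10, 14, 15, 21, 30, 35, 42, 70, 105, 210.
Check each in increasing order: 68^1 ≡ 68;  68^2 ≡ 193;  68^3 ≡ 42;  68^5 ≡ 88;  68^6 ≡ 76;  68^7 ≡ 104;  68^10 ≡ 148;  68^14 ≡ 55;  68^15 ≡ 153;  68^21 ≡ 23;  68^30 ≡ 199;  68^35 ≡ 210;  68^42 ≡ 107;  68^70 ≡ 1.
Smallest exponent giving 1 is 70.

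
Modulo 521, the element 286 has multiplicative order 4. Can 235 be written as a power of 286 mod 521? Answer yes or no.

⟨286⟩ has order 4; its elements mod 521 are {1, 235, 286, 520}.
235 is in this set.

yes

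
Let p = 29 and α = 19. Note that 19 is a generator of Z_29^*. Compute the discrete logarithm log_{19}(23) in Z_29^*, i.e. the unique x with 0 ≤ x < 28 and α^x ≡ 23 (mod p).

24

Successive powers of 19 modulo 29:
  19^0=1  19^1=19  19^2=13  19^3=15  19^4=24  19^5=21
  19^6=22  19^7=12  19^8=25  19^9=11  19^10=6  19^11=27
  19^12=20  19^13=3  19^14=28  19^15=10  19^16=16  19^17=14
  19^18=5  19^19=8  19^20=7  19^21=17  19^22=4  19^23=18
  19^24=23
So 19^24 ≡ 23 (mod 29), giving x = 24.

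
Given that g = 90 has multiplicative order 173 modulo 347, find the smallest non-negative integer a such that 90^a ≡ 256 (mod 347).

Baby-step giant-step with m = ceil(sqrt(173)) = 14.
Baby table (90^j mod 347 for j=0..13):
  0:1  1:90  2:119  3:300  4:281  5:306  6:127  7:326
  8:192  9:277  10:293  11:345  12:167  13:109
Giant step factor: 90^(-14) ≡ 48 (mod 347).
Scan 256·48^i mod 347 for i = 0, 1, …:
  i=0: 256   i=1: 143   i=2: 271   i=3: 169
  i=4: 131   i=5: 42   i=6: 281
Match at i=6, j=4: a = 6·14 + 4 = 88.

88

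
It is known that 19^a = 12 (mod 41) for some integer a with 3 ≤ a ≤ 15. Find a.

Compute 19^3 mod 41 = 12, then multiply by 19 repeatedly:
  19^3=12
Found 12 at exponent 3.

3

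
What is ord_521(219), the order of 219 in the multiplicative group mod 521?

26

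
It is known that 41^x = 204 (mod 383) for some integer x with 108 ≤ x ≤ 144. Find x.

138

Compute 41^108 mod 383 = 300, then multiply by 41 repeatedly:
  41^108=300  41^109=44  41^110=272  41^111=45  41^112=313
  41^113=194  41^114=294  41^115=181  41^116=144  41^117=159
  41^118=8  41^119=328  41^120=43  41^121=231  41^122=279
  41^123=332  41^124=207  41^125=61  41^126=203  41^127=280
  41^128=373  41^129=356  41^130=42  41^131=190  41^132=130
  41^133=351  41^134=220  41^135=211  41^136=225  41^137=33
  41^138=204
Found 204 at exponent 138.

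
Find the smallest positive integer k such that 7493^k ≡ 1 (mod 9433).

9432

The order of 7493 must divide p − 1 = 9432 = 2^3 · 3^2 · 131.
Divisors: 1, 2, 3, 4, 6, 8, 9, 12, 18, 24, 36, 72, 131, 262, 393, 524, 786, 1048, 1179, 1572, 2358, 3144, 4716, 9432.
Check each in increasing order: 7493^1 ≡ 7493;  7493^2 ≡ 9266;  7493^3 ≡ 3258;  7493^4 ≡ 9023;  7493^6 ≡ 2439;  7493^8 ≡ 7739;  7493^9 ≡ 3676;  7493^12 ≡ 5931;  7493^18 ≡ 4920;  7493^24 ≡ 1104;  7493^36 ≡ 1322;  7493^72 ≡ 2579;  7493^131 ≡ 570;  7493^262 ≡ 4178;  7493^393 ≡ 4344;  7493^524 ≡ 4634;  7493^786 ≡ 4336;  7493^1048 ≡ 4448;  7493^1179 ≡ 7316;  7493^1572 ≡ 927;  7493^2358 ≡ 1014;  7493^3144 ≡ 926;  7493^4716 ≡ 9432;  7493^9432 ≡ 1.
Smallest exponent giving 1 is 9432.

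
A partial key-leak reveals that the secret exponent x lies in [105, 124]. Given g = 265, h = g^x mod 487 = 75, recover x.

Compute 265^105 mod 487 = 99, then multiply by 265 repeatedly:
  265^105=99  265^106=424  265^107=350  265^108=220  265^109=347
  265^110=399  265^111=56  265^112=230  265^113=75
Found 75 at exponent 113.

113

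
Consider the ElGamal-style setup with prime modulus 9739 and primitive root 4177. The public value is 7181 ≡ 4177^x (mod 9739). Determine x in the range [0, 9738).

Baby-step giant-step with m = ceil(sqrt(9738)) = 99.
Baby table (4177^j mod 9739 for j=0..98):
  0:1  1:4177  2:4780  3:1110  4:706  5:7784  6:4986  7:4540
  8:1747  9:2708  10:4337  11:1109  12:6268  13:3004  14:3876  15:3834
  16:3702  17:7461  18:9536  19:9101  20:3560  21:8406  22:2767  23:7305
  24:698  25:3585  26:5702  27:5399  28:5838  29:8609  30:3405  31:3745
  32:2031  33:818  34:8136  35:4701  36:2253  37:2907  38:7745  39:7646
  40:3161  41:7152  42:4391  43:2670  44:1435  45:4510  46:3044  47:5393
  48:254  49:9146  50:6484  51:9248  52:4022  53:119  54:374  55:3958
  56:5483  57:6102  58:1091  59:8994  60:4615  61:3374  62:865  63:9675
  64:5364  65:5728  66:6872  67:3511  68:8252  69:2283  70:1610  71:5060
  72:1990  73:4863  74:6936  75:7886  76:2524  77:5150  78:7838  79:6547
  80:9446  81:3253  82:1876  83:5896  84:7400  85:7953  86:9691  87:4023
  88:4296  89:5154  90:5068  91:6189  92:4147  93:6077  94:3795  95:6362
  96:6082  97:5202  98:1045
Giant step factor: 4177^(-99) ≡ 9348 (mod 9739).
Scan 7181·9348^i mod 9739 for i = 0, 1, …:
  i=0: 7181   i=1: 6800   i=2: 9686   i=3: 1245
  i=4: 155   i=5: 7568   i=6: 1568   i=7: 469
  i=8: 1662   i=9: 2671     …   i=88: 595
  i=89: 1091
Match at i=89, j=58: x = 89·99 + 58 = 8869.

8869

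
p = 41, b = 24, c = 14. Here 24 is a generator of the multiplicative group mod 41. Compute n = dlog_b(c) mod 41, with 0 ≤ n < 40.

5

Successive powers of 24 modulo 41:
  24^0=1  24^1=24  24^2=2  24^3=7  24^4=4  24^5=14
So 24^5 ≡ 14 (mod 41), giving n = 5.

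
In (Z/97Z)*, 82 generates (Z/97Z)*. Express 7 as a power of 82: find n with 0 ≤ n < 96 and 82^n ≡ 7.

89

Baby-step giant-step with m = ceil(sqrt(96)) = 10.
Baby table (82^j mod 97 for j=0..9):
  0:1  1:82  2:31  3:20  4:88  5:38  6:12  7:14
  8:81  9:46
Giant step factor: 82^(-10) ≡ 44 (mod 97).
Scan 7·44^i mod 97 for i = 0, 1, …:
  i=0: 7   i=1: 17   i=2: 69   i=3: 29
  i=4: 15   i=5: 78   i=6: 37   i=7: 76
  i=8: 46
Match at i=8, j=9: n = 8·10 + 9 = 89.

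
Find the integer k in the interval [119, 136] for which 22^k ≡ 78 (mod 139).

Compute 22^119 mod 139 = 85, then multiply by 22 repeatedly:
  22^119=85  22^120=63  22^121=135  22^122=51  22^123=10
  22^124=81  22^125=114  22^126=6  22^127=132  22^128=124
  22^129=87  22^130=107  22^131=130  22^132=80  22^133=92
  22^134=78
Found 78 at exponent 134.

134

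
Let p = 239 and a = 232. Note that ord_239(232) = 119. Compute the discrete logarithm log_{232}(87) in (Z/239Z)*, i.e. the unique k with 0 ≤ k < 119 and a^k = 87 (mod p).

115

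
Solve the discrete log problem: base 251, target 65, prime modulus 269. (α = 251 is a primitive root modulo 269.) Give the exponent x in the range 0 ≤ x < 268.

146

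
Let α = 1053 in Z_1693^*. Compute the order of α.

423

The order of 1053 must divide p − 1 = 1692 = 2^2 · 3^2 · 47.
Divisors: 1, 2, 3, 4, 6, 9, 12, 18, 36, 47, 94, 141, 188, 282, 423, 564, 846, 1692.
Check each in increasing order: 1053^1 ≡ 1053;  1053^2 ≡ 1587;  1053^3 ≡ 120;  1053^4 ≡ 1078;  1053^6 ≡ 856;  1053^9 ≡ 1140;  1053^12 ≡ 1360;  1053^18 ≡ 1069;  1053^36 ≡ 1679;  1053^47 ≡ 453;  1053^94 ≡ 356;  1053^141 ≡ 433;  1053^188 ≡ 1454;  1053^282 ≡ 1259;  1053^423 ≡ 1.
Smallest exponent giving 1 is 423.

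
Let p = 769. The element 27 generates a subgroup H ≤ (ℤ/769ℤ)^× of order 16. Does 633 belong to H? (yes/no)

yes

⟨27⟩ has order 16; its elements mod 769 are {1, 27, 40, 57, 62, 136, 173, 311, 458, 596, 633, 707, 712, 729, 742, 768}.
633 is in this set.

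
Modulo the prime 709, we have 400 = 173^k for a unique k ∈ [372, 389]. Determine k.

372

Compute 173^372 mod 709 = 400, then multiply by 173 repeatedly:
  173^372=400
Found 400 at exponent 372.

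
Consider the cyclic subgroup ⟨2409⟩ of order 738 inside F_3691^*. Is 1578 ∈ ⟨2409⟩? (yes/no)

yes

1578 ∈ ⟨2409⟩ iff 1578^738 ≡ 1 (mod 3691), since |⟨2409⟩| = 738.
1578^738 mod 3691 = 1.
Since 1 = 1, 1578 lies in the subgroup.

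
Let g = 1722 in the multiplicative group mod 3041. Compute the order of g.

The order of 1722 must divide p − 1 = 3040 = 2^5 · 5 · 19.
Divisors: 1, 2, 4, 5, 8, 10, 16, 19, 20, 32, 38, 40, 76, 80, 95, 152, 160, 190, 304, 380, 608, 760, 1520, 3040.
Check each in increasing order: 1722^1 ≡ 1722;  1722^2 ≡ 309;  1722^4 ≡ 1210;  1722^5 ≡ 535;  1722^8 ≡ 1379;  1722^10 ≡ 371;  1722^16 ≡ 1016;  1722^19 ≡ 834;  1722^20 ≡ 796;  1722^32 ≡ 1357;  1722^38 ≡ 2208;  1722^40 ≡ 1088;  1722^76 ≡ 541;  1722^80 ≡ 795;  1722^95 ≡ 1126;  1722^152 ≡ 745;  1722^160 ≡ 2538;  1722^190 ≡ 2820;  1722^304 ≡ 1563;  1722^380 ≡ 185;  1722^608 ≡ 1046;  1722^760 ≡ 774;  1722^1520 ≡ 3040;  1722^3040 ≡ 1.
Smallest exponent giving 1 is 3040.

3040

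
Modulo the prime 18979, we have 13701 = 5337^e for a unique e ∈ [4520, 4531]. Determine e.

Compute 5337^4520 mod 18979 = 4116, then multiply by 5337 repeatedly:
  5337^4520=4116  5337^4521=8389  5337^4522=632  5337^4523=13701
Found 13701 at exponent 4523.

4523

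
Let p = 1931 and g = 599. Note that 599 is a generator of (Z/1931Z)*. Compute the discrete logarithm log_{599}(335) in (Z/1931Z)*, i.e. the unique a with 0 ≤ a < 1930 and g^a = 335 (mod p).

197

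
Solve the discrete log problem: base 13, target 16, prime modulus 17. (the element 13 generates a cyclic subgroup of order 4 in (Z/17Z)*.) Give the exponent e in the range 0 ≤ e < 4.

2

Successive powers of 13 modulo 17:
  13^0=1  13^1=13  13^2=16
So 13^2 ≡ 16 (mod 17), giving e = 2.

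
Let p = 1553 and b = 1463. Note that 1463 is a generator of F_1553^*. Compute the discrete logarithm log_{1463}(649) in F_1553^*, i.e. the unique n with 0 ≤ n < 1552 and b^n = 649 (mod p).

273

Baby-step giant-step with m = ceil(sqrt(1552)) = 40.
Baby table (1463^j mod 1553 for j=0..39):
  0:1  1:1463  2:335  3:910  4:409  5:462  6:351  7:1023
  8:1110  9:1045  10:683  11:650  12:514  13:330  14:1360  15:287
  16:571  17:1412  18:266  19:908  20:589  21:1345  22:84  23:205
  24:186  25:343  26:190  27:1536  28:1530  29:517  30:60  31:812
  32:1464  33:245  34:1245  35:1319  36:871  37:813  38:1374  39:580
Giant step factor: 1463^(-40) ≡ 1375 (mod 1553).
Scan 649·1375^i mod 1553 for i = 0, 1, …:
  i=0: 649   i=1: 953   i=2: 1196   i=3: 1426
  i=4: 864   i=5: 1508   i=6: 245
Match at i=6, j=33: n = 6·40 + 33 = 273.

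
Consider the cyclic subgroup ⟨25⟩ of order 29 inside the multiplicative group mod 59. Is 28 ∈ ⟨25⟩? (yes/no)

yes

28 ∈ ⟨25⟩ iff 28^29 ≡ 1 (mod 59), since |⟨25⟩| = 29.
28^29 mod 59 = 1.
Since 1 = 1, 28 lies in the subgroup.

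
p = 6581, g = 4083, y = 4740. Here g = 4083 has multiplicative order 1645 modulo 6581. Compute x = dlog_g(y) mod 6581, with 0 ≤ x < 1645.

491

Baby-step giant-step with m = ceil(sqrt(1645)) = 41.
Baby table (4083^j mod 6581 for j=0..40):
  0:1  1:4083  2:1216  3:2854  4:4512  5:2277  6:4619  7:4812
  8:3111  9:883  10:5482  11:1025  12:6140  13:2591  14:3386  15:4938
  16:4251  17:2736  18:3131  19:3571  20:3478  21:5457  22:4246  23:2064
  24:3632  25:2463  26:661  27:653  28:894  29:4328  30:1239  31:4629
  32:6156  33:2109  34:3099  35:4535  36:4052  37:6263  38:4644  39:1591
  40:606
Giant step factor: 4083^(-41) ≡ 5623 (mod 6581).
Scan 4740·5623^i mod 6581 for i = 0, 1, …:
  i=0: 4740   i=1: 6551   i=2: 2416   i=3: 1984
  i=4: 1237   i=5: 6115   i=6: 5501   i=7: 1423
  i=8: 5614   i=9: 5046   i=10: 2967   i=11: 606
Match at i=11, j=40: x = 11·41 + 40 = 491.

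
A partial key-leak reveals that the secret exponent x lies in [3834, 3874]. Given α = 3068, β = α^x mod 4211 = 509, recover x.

3869

Compute 3068^3834 mod 4211 = 2902, then multiply by 3068 repeatedly:
  3068^3834=2902  3068^3835=1282  3068^3836=102  3068^3837=1322  3068^3838=703
  3068^3839=772  3068^3840=1914  3068^3841=2018  3068^3842=1054  3068^3843=3835
  3068^3844=246  3068^3845=959  3068^3846=2934  3068^3847=2605  3068^3848=3873
  3068^3849=3133  3068^3850=2542  3068^3851=84  3068^3852=841  3068^3853=3056
  3068^3854=2122  3068^3855=90  3068^3856=2405  3068^3857=868  3068^3858=1672
  3068^3859=698  3068^3860=2276  3068^3861=930  3068^3862=2393  3068^3863=1951
  3068^3864=1837  3068^3865=1598  3068^3866=1060  3068^3867=1188  3068^3868=2269
  3068^3869=509
Found 509 at exponent 3869.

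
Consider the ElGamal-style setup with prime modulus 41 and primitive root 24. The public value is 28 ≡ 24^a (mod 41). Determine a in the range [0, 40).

Successive powers of 24 modulo 41:
  24^0=1  24^1=24  24^2=2  24^3=7  24^4=4  24^5=14
  24^6=8  24^7=28
So 24^7 ≡ 28 (mod 41), giving a = 7.

7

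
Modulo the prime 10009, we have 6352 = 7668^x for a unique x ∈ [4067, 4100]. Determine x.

4083

Compute 7668^4067 mod 10009 = 7075, then multiply by 7668 repeatedly:
  7668^4067=7075  7668^4068=2320  7668^4069=3767  7668^4070=9391  7668^4071=5442
  7668^4072=1735  7668^4073=2019  7668^4074=7778  7668^4075=8082  7668^4076=7057
  7668^4077=4422  7668^4078=7413  7668^4079=1773  7668^4080=3142  7668^4081=1193
  7668^4082=9707  7668^4083=6352
Found 6352 at exponent 4083.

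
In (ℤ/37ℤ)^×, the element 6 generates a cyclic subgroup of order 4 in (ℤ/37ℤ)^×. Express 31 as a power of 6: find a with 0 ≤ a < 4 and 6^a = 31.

3

Successive powers of 6 modulo 37:
  6^0=1  6^1=6  6^2=36  6^3=31
So 6^3 ≡ 31 (mod 37), giving a = 3.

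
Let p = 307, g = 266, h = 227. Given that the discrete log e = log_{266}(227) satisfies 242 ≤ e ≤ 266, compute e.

266

Compute 266^242 mod 307 = 89, then multiply by 266 repeatedly:
  266^242=89  266^243=35  266^244=100  266^245=198  266^246=171
  266^247=50  266^248=99  266^249=239  266^250=25  266^251=203
  266^252=273  266^253=166  266^254=255  266^255=290  266^256=83
  266^257=281  266^258=145  266^259=195  266^260=294  266^261=226
  266^262=251  266^263=147  266^264=113  266^265=279  266^266=227
Found 227 at exponent 266.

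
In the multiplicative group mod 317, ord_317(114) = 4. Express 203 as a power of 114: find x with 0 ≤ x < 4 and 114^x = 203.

3

Successive powers of 114 modulo 317:
  114^0=1  114^1=114  114^2=316  114^3=203
So 114^3 ≡ 203 (mod 317), giving x = 3.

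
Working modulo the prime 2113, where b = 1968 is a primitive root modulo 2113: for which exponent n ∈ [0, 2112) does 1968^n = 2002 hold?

1184

Baby-step giant-step with m = ceil(sqrt(2112)) = 46.
Baby table (1968^j mod 2113 for j=0..45):
  0:1  1:1968  2:2008  3:434  4:460  5:916  6:299  7:1018
  8:300  9:873  10:195  11:1307  12:655  13:110  14:954  15:1128
  16:1254  17:2001  18:1449  19:1195  20:2104  21:1305  22:945  23:320
  24:86  25:208  26:1535  27:1403  28:1526  29:595  30:358  31:915
  32:444  33:1123  34:1979  35:413  36:1392  37:1008  38:1750  39:1923
  40:81  41:933  42:2060  43:1346  44:1339  45:241
Giant step factor: 1968^(-46) ≡ 1903 (mod 2113).
Scan 2002·1903^i mod 2113 for i = 0, 1, …:
  i=0: 2002   i=1: 67   i=2: 721   i=3: 726
  i=4: 1789   i=5: 424   i=6: 1819   i=7: 463
  i=8: 2081   i=9: 381     …   i=24: 222
  i=25: 1979
Match at i=25, j=34: n = 25·46 + 34 = 1184.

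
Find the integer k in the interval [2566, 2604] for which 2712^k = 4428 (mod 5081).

2586

Compute 2712^2566 mod 5081 = 3863, then multiply by 2712 repeatedly:
  2712^2566=3863  2712^2567=4515  2712^2568=4551  2712^2569=563  2712^2570=2556
  2712^2571=1388  2712^2572=4316  2712^2573=3449  2712^2574=4648  2712^2575=4496
  2712^2576=3833  2712^2577=4451  2712^2578=3737  2712^2579=3230  2712^2580=116
  2712^2581=4651  2712^2582=2470  2712^2583=1882  2712^2584=2660  2712^2585=3981
  2712^2586=4428
Found 4428 at exponent 2586.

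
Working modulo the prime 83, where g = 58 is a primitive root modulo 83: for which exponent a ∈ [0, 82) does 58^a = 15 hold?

77

Baby-step giant-step with m = ceil(sqrt(82)) = 10.
Baby table (58^j mod 83 for j=0..9):
  0:1  1:58  2:44  3:62  4:27  5:72  6:26  7:14
  8:65  9:35
Giant step factor: 58^(-10) ≡ 59 (mod 83).
Scan 15·59^i mod 83 for i = 0, 1, …:
  i=0: 15   i=1: 55   i=2: 8   i=3: 57
  i=4: 43   i=5: 47   i=6: 34   i=7: 14
Match at i=7, j=7: a = 7·10 + 7 = 77.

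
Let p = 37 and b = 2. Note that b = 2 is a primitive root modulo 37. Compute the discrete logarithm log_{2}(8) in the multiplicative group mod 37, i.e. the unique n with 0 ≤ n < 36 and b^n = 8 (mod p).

Successive powers of 2 modulo 37:
  2^0=1  2^1=2  2^2=4  2^3=8
So 2^3 ≡ 8 (mod 37), giving n = 3.

3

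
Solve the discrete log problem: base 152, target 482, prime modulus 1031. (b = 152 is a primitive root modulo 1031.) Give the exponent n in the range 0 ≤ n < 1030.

Baby-step giant-step with m = ceil(sqrt(1030)) = 33.
Baby table (152^j mod 1031 for j=0..32):
  0:1  1:152  2:422  3:222  4:752  5:894  6:827  7:953
  8:516  9:76  10:211  11:111  12:376  13:447  14:929  15:992
  16:258  17:38  18:621  19:571  20:188  21:739  22:980  23:496
  24:129  25:19  26:826  27:801  28:94  29:885  30:490  31:248
  32:580
Giant step factor: 152^(-33) ≡ 597 (mod 1031).
Scan 482·597^i mod 1031 for i = 0, 1, …:
  i=0: 482   i=1: 105   i=2: 825   i=3: 738
  i=4: 349   i=5: 91   i=6: 715   i=7: 21
  i=8: 165   i=9: 560     …   i=26: 290
  i=27: 953
Match at i=27, j=7: n = 27·33 + 7 = 898.

898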